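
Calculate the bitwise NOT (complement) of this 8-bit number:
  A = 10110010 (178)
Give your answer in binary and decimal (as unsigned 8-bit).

Flip each bit (0->1, 1->0):
  10110010
  01001101

Answer: 01001101 (77)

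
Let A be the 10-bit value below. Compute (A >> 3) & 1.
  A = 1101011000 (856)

Bit 3 is the 4th from the right.
  1101011000
        ^
That bit is 1.

Answer: 1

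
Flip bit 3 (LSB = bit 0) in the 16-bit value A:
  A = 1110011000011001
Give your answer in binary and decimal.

Mask = 1 << 3 = 0000000000001000
Bit 3 of A is 1; XOR with the mask flips it to 0.
  1110011000011001
^ 0000000000001000
------------------
  1110011000010001

Answer: 1110011000010001 (58897)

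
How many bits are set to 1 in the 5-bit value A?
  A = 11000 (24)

11000
1-bits at positions (from bit 0 = LSB): 3, 4
Count = 2

Answer: 2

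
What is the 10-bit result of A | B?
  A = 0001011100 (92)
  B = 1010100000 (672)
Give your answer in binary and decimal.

Apply | to each column (1 where either bit is 1):
  0001011100
| 1010100000
------------
  1011111100

Answer: 1011111100 (764)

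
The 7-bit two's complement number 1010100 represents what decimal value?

MSB is 1, so the value is negative. Find the magnitude:
1. Invert bits:  0101011
2. Add 1:        0101100  = 44
3. Apply sign:   -44

Answer: -44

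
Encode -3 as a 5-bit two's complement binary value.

1. Binary of +3:  00011
2. Invert bits:     11100
3. Add 1:           11101

Answer: 11101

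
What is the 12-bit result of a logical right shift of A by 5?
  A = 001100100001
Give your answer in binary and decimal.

Logical shift right by 5: drop the bottom 5 bit(s), prepend 5 zero(s) on the left.
  001100100001  ->  keep [0011001], discard [00001], prepend 00000
= 000000011001

Answer: 000000011001 (25)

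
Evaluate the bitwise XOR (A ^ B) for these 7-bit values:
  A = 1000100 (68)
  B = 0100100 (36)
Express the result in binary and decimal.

Apply ^ to each column (1 where bits differ):
  1000100
^ 0100100
---------
  1100000

Answer: 1100000 (96)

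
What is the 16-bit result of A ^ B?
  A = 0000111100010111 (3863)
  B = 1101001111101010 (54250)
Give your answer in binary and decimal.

Apply ^ to each column (1 where bits differ):
  0000111100010111
^ 1101001111101010
------------------
  1101110011111101

Answer: 1101110011111101 (56573)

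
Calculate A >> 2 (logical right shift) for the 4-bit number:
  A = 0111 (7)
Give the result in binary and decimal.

Logical shift right by 2: drop the bottom 2 bit(s), prepend 2 zero(s) on the left.
  0111  ->  keep [01], discard [11], prepend 00
= 0001

Answer: 0001 (1)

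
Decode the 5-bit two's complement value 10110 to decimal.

MSB is 1, so the value is negative. Find the magnitude:
1. Invert bits:  01001
2. Add 1:        01010  = 10
3. Apply sign:   -10

Answer: -10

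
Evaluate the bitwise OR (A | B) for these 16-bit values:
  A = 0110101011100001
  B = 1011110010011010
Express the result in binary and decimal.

Apply | to each column (1 where either bit is 1):
  0110101011100001
| 1011110010011010
------------------
  1111111011111011

Answer: 1111111011111011 (65275)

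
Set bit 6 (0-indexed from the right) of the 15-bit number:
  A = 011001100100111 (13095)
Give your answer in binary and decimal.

Mask = 1 << 6 = 000000001000000
Bit 6 of A is 0, so OR-ing with the mask flips it to 1.
  011001100100111
| 000000001000000
-----------------
  011001101100111

Answer: 011001101100111 (13159)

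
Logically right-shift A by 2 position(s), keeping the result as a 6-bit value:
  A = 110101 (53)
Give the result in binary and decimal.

Logical shift right by 2: drop the bottom 2 bit(s), prepend 2 zero(s) on the left.
  110101  ->  keep [1101], discard [01], prepend 00
= 001101

Answer: 001101 (13)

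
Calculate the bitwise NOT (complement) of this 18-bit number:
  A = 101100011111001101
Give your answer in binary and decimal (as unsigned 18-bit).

Flip each bit (0->1, 1->0):
  101100011111001101
  010011100000110010

Answer: 010011100000110010 (79922)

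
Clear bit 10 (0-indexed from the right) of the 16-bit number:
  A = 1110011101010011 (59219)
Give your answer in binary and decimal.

Mask = ~(1 << 10) = 1111101111111111
Bit 10 of A is 1, so AND-ing with the mask clears it to 0.
  1110011101010011
& 1111101111111111
------------------
  1110001101010011

Answer: 1110001101010011 (58195)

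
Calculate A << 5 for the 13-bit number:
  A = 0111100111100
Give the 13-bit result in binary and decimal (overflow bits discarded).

Shift left by 5: drop the top 5 bit(s), append 5 zero(s) on the right.
  0111100111100  ->  discard [01111], keep [00111100], append 00000
= 0011110000000

Answer: 0011110000000 (1920)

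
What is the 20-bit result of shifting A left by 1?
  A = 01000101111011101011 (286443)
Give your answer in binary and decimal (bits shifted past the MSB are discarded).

Shift left by 1: drop the top 1 bit(s), append 1 zero(s) on the right.
  01000101111011101011  ->  discard [0], keep [1000101111011101011], append 0
= 10001011110111010110

Answer: 10001011110111010110 (572886)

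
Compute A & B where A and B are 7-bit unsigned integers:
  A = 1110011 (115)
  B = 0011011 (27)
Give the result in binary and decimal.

Apply & to each column (1 only where both bits are 1):
  1110011
& 0011011
---------
  0010011

Answer: 0010011 (19)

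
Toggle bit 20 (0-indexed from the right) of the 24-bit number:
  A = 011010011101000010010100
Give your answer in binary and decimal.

Mask = 1 << 20 = 000100000000000000000000
Bit 20 of A is 0; XOR with the mask flips it to 1.
  011010011101000010010100
^ 000100000000000000000000
--------------------------
  011110011101000010010100

Answer: 011110011101000010010100 (7983252)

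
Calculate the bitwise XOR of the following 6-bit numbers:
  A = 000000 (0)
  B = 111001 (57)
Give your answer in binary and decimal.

Apply ^ to each column (1 where bits differ):
  000000
^ 111001
--------
  111001

Answer: 111001 (57)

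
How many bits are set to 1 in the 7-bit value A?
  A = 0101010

0101010
1-bits at positions (from bit 0 = LSB): 1, 3, 5
Count = 3

Answer: 3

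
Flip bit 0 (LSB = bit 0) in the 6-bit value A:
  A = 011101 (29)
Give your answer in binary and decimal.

Mask = 1 << 0 = 000001
Bit 0 of A is 1; XOR with the mask flips it to 0.
  011101
^ 000001
--------
  011100

Answer: 011100 (28)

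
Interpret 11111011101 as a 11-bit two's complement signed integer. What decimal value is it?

MSB is 1, so the value is negative. Find the magnitude:
1. Invert bits:  00000100010
2. Add 1:        00000100011  = 35
3. Apply sign:   -35

Answer: -35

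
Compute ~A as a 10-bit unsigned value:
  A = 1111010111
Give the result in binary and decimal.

Flip each bit (0->1, 1->0):
  1111010111
  0000101000

Answer: 0000101000 (40)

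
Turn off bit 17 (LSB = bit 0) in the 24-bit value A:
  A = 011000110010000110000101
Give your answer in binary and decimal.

Mask = ~(1 << 17) = 111111011111111111111111
Bit 17 of A is 1, so AND-ing with the mask clears it to 0.
  011000110010000110000101
& 111111011111111111111111
--------------------------
  011000010010000110000101

Answer: 011000010010000110000101 (6365573)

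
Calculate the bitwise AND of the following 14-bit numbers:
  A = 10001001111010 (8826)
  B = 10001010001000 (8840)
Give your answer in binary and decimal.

Apply & to each column (1 only where both bits are 1):
  10001001111010
& 10001010001000
----------------
  10001000001000

Answer: 10001000001000 (8712)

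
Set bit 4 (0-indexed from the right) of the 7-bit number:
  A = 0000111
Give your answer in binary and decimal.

Mask = 1 << 4 = 0010000
Bit 4 of A is 0, so OR-ing with the mask flips it to 1.
  0000111
| 0010000
---------
  0010111

Answer: 0010111 (23)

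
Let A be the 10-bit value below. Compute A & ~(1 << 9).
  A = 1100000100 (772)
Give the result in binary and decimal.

Mask = ~(1 << 9) = 0111111111
Bit 9 of A is 1, so AND-ing with the mask clears it to 0.
  1100000100
& 0111111111
------------
  0100000100

Answer: 0100000100 (260)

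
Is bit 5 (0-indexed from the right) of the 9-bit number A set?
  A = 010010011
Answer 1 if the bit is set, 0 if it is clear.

Bit 5 is the 6th from the right.
  010010011
     ^
That bit is 0.

Answer: 0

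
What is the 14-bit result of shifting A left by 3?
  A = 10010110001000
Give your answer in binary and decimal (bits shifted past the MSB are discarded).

Shift left by 3: drop the top 3 bit(s), append 3 zero(s) on the right.
  10010110001000  ->  discard [100], keep [10110001000], append 000
= 10110001000000

Answer: 10110001000000 (11328)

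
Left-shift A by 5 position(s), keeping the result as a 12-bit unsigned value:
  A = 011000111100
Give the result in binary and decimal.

Shift left by 5: drop the top 5 bit(s), append 5 zero(s) on the right.
  011000111100  ->  discard [01100], keep [0111100], append 00000
= 011110000000

Answer: 011110000000 (1920)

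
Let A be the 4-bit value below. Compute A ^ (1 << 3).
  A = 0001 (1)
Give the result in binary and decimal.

Mask = 1 << 3 = 1000
Bit 3 of A is 0; XOR with the mask flips it to 1.
  0001
^ 1000
------
  1001

Answer: 1001 (9)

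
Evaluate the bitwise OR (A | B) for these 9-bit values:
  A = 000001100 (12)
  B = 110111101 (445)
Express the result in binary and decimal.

Apply | to each column (1 where either bit is 1):
  000001100
| 110111101
-----------
  110111101

Answer: 110111101 (445)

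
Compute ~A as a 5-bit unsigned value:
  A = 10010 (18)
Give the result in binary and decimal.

Flip each bit (0->1, 1->0):
  10010
  01101

Answer: 01101 (13)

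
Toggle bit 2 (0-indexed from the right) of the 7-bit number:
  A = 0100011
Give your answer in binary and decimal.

Mask = 1 << 2 = 0000100
Bit 2 of A is 0; XOR with the mask flips it to 1.
  0100011
^ 0000100
---------
  0100111

Answer: 0100111 (39)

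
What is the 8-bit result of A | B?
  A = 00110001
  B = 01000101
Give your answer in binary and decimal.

Apply | to each column (1 where either bit is 1):
  00110001
| 01000101
----------
  01110101

Answer: 01110101 (117)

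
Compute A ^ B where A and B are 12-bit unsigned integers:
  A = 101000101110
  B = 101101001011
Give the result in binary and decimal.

Apply ^ to each column (1 where bits differ):
  101000101110
^ 101101001011
--------------
  000101100101

Answer: 000101100101 (357)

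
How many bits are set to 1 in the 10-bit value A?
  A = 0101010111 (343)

0101010111
1-bits at positions (from bit 0 = LSB): 0, 1, 2, 4, 6, 8
Count = 6

Answer: 6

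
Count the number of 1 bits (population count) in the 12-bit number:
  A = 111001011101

111001011101
1-bits at positions (from bit 0 = LSB): 0, 2, 3, 4, 6, 9, 10, 11
Count = 8

Answer: 8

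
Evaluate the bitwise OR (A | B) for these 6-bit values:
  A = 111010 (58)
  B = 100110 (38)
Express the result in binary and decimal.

Apply | to each column (1 where either bit is 1):
  111010
| 100110
--------
  111110

Answer: 111110 (62)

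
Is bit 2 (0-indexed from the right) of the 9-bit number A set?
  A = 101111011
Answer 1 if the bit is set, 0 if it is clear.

Bit 2 is the 3rd from the right.
  101111011
        ^
That bit is 0.

Answer: 0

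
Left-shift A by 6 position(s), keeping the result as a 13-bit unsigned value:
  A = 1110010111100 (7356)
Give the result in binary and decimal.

Shift left by 6: drop the top 6 bit(s), append 6 zero(s) on the right.
  1110010111100  ->  discard [111001], keep [0111100], append 000000
= 0111100000000

Answer: 0111100000000 (3840)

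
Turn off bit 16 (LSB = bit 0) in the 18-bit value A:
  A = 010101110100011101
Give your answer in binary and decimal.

Mask = ~(1 << 16) = 101111111111111111
Bit 16 of A is 1, so AND-ing with the mask clears it to 0.
  010101110100011101
& 101111111111111111
--------------------
  000101110100011101

Answer: 000101110100011101 (23837)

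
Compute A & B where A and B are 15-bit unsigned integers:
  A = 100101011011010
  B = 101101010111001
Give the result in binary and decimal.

Apply & to each column (1 only where both bits are 1):
  100101011011010
& 101101010111001
-----------------
  100101010011000

Answer: 100101010011000 (19096)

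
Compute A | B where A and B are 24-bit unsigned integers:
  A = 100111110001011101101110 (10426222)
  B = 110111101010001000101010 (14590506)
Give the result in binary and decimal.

Apply | to each column (1 where either bit is 1):
  100111110001011101101110
| 110111101010001000101010
--------------------------
  110111111011011101101110

Answer: 110111111011011101101110 (14661486)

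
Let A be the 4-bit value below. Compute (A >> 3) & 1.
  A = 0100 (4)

Bit 3 is the 4th from the right.
  0100
  ^
That bit is 0.

Answer: 0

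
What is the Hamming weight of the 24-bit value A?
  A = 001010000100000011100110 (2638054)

001010000100000011100110
1-bits at positions (from bit 0 = LSB): 1, 2, 5, 6, 7, 14, 19, 21
Count = 8

Answer: 8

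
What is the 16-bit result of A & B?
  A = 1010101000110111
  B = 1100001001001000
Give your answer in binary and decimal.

Apply & to each column (1 only where both bits are 1):
  1010101000110111
& 1100001001001000
------------------
  1000001000000000

Answer: 1000001000000000 (33280)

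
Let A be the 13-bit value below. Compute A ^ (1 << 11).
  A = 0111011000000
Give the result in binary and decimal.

Mask = 1 << 11 = 0100000000000
Bit 11 of A is 1; XOR with the mask flips it to 0.
  0111011000000
^ 0100000000000
---------------
  0011011000000

Answer: 0011011000000 (1728)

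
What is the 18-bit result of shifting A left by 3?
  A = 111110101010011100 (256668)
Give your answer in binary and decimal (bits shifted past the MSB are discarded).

Shift left by 3: drop the top 3 bit(s), append 3 zero(s) on the right.
  111110101010011100  ->  discard [111], keep [110101010011100], append 000
= 110101010011100000

Answer: 110101010011100000 (218336)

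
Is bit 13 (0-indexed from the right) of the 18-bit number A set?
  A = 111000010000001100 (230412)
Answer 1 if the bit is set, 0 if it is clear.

Bit 13 is the 14th from the right.
  111000010000001100
      ^
That bit is 0.

Answer: 0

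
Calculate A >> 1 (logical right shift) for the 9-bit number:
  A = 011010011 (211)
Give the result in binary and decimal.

Logical shift right by 1: drop the bottom 1 bit(s), prepend 1 zero(s) on the left.
  011010011  ->  keep [01101001], discard [1], prepend 0
= 001101001

Answer: 001101001 (105)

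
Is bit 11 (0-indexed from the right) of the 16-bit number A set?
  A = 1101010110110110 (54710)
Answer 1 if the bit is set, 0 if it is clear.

Bit 11 is the 12th from the right.
  1101010110110110
      ^
That bit is 0.

Answer: 0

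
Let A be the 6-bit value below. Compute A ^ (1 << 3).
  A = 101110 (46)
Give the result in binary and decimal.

Mask = 1 << 3 = 001000
Bit 3 of A is 1; XOR with the mask flips it to 0.
  101110
^ 001000
--------
  100110

Answer: 100110 (38)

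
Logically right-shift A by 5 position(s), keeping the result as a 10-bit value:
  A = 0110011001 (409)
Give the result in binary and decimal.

Logical shift right by 5: drop the bottom 5 bit(s), prepend 5 zero(s) on the left.
  0110011001  ->  keep [01100], discard [11001], prepend 00000
= 0000001100

Answer: 0000001100 (12)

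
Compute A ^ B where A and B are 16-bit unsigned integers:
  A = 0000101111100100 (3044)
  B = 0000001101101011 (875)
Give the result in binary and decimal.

Apply ^ to each column (1 where bits differ):
  0000101111100100
^ 0000001101101011
------------------
  0000100010001111

Answer: 0000100010001111 (2191)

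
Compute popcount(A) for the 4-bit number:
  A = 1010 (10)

1010
1-bits at positions (from bit 0 = LSB): 1, 3
Count = 2

Answer: 2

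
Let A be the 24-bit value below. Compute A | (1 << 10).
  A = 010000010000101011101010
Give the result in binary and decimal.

Mask = 1 << 10 = 000000000000010000000000
Bit 10 of A is 0, so OR-ing with the mask flips it to 1.
  010000010000101011101010
| 000000000000010000000000
--------------------------
  010000010000111011101010

Answer: 010000010000111011101010 (4263658)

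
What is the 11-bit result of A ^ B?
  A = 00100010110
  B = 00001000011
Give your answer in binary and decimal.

Apply ^ to each column (1 where bits differ):
  00100010110
^ 00001000011
-------------
  00101010101

Answer: 00101010101 (341)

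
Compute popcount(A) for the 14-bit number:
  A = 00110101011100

00110101011100
1-bits at positions (from bit 0 = LSB): 2, 3, 4, 6, 8, 10, 11
Count = 7

Answer: 7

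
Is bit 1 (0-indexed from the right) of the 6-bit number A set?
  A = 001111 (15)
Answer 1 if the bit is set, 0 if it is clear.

Bit 1 is the 2nd from the right.
  001111
      ^
That bit is 1.

Answer: 1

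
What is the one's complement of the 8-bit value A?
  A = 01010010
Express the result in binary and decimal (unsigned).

Flip each bit (0->1, 1->0):
  01010010
  10101101

Answer: 10101101 (173)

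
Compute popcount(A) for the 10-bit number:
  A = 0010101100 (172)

0010101100
1-bits at positions (from bit 0 = LSB): 2, 3, 5, 7
Count = 4

Answer: 4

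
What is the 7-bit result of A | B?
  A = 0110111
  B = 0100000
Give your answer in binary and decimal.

Apply | to each column (1 where either bit is 1):
  0110111
| 0100000
---------
  0110111

Answer: 0110111 (55)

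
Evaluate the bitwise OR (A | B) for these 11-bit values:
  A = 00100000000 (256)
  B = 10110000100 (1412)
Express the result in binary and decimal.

Apply | to each column (1 where either bit is 1):
  00100000000
| 10110000100
-------------
  10110000100

Answer: 10110000100 (1412)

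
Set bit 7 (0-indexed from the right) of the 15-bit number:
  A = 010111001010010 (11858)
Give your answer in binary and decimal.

Mask = 1 << 7 = 000000010000000
Bit 7 of A is 0, so OR-ing with the mask flips it to 1.
  010111001010010
| 000000010000000
-----------------
  010111011010010

Answer: 010111011010010 (11986)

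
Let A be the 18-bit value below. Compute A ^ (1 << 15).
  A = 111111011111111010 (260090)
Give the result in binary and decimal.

Mask = 1 << 15 = 001000000000000000
Bit 15 of A is 1; XOR with the mask flips it to 0.
  111111011111111010
^ 001000000000000000
--------------------
  110111011111111010

Answer: 110111011111111010 (227322)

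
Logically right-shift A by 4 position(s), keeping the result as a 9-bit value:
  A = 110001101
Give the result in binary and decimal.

Logical shift right by 4: drop the bottom 4 bit(s), prepend 4 zero(s) on the left.
  110001101  ->  keep [11000], discard [1101], prepend 0000
= 000011000

Answer: 000011000 (24)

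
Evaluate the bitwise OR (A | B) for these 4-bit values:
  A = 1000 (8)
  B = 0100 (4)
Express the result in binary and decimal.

Apply | to each column (1 where either bit is 1):
  1000
| 0100
------
  1100

Answer: 1100 (12)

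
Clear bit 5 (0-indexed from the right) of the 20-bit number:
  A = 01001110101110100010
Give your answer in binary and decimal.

Mask = ~(1 << 5) = 11111111111111011111
Bit 5 of A is 1, so AND-ing with the mask clears it to 0.
  01001110101110100010
& 11111111111111011111
----------------------
  01001110101110000010

Answer: 01001110101110000010 (322434)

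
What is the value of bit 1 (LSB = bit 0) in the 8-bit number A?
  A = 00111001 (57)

Bit 1 is the 2nd from the right.
  00111001
        ^
That bit is 0.

Answer: 0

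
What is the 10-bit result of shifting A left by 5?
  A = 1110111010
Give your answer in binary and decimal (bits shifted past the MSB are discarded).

Shift left by 5: drop the top 5 bit(s), append 5 zero(s) on the right.
  1110111010  ->  discard [11101], keep [11010], append 00000
= 1101000000

Answer: 1101000000 (832)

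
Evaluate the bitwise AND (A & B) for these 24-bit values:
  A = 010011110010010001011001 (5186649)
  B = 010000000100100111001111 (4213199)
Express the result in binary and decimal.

Apply & to each column (1 only where both bits are 1):
  010011110010010001011001
& 010000000100100111001111
--------------------------
  010000000000000001001001

Answer: 010000000000000001001001 (4194377)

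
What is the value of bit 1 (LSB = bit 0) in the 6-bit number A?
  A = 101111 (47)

Bit 1 is the 2nd from the right.
  101111
      ^
That bit is 1.

Answer: 1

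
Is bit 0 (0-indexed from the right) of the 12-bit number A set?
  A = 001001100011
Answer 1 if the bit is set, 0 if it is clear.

Bit 0 is the 1st from the right.
  001001100011
             ^
That bit is 1.

Answer: 1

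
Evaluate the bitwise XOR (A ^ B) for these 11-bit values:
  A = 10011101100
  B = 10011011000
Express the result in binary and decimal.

Apply ^ to each column (1 where bits differ):
  10011101100
^ 10011011000
-------------
  00000110100

Answer: 00000110100 (52)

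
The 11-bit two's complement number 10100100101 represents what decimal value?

MSB is 1, so the value is negative. Find the magnitude:
1. Invert bits:  01011011010
2. Add 1:        01011011011  = 731
3. Apply sign:   -731

Answer: -731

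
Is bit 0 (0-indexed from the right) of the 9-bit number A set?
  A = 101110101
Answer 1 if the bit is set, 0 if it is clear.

Bit 0 is the 1st from the right.
  101110101
          ^
That bit is 1.

Answer: 1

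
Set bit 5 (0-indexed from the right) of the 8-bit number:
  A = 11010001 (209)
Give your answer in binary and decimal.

Mask = 1 << 5 = 00100000
Bit 5 of A is 0, so OR-ing with the mask flips it to 1.
  11010001
| 00100000
----------
  11110001

Answer: 11110001 (241)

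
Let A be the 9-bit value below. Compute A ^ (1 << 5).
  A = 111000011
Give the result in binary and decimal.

Mask = 1 << 5 = 000100000
Bit 5 of A is 0; XOR with the mask flips it to 1.
  111000011
^ 000100000
-----------
  111100011

Answer: 111100011 (483)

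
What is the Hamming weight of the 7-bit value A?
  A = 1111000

1111000
1-bits at positions (from bit 0 = LSB): 3, 4, 5, 6
Count = 4

Answer: 4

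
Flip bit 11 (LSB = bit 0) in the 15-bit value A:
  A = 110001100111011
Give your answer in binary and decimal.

Mask = 1 << 11 = 000100000000000
Bit 11 of A is 0; XOR with the mask flips it to 1.
  110001100111011
^ 000100000000000
-----------------
  110101100111011

Answer: 110101100111011 (27451)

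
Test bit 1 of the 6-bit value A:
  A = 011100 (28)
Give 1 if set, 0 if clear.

Bit 1 is the 2nd from the right.
  011100
      ^
That bit is 0.

Answer: 0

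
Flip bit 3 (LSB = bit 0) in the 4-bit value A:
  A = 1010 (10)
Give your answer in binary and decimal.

Mask = 1 << 3 = 1000
Bit 3 of A is 1; XOR with the mask flips it to 0.
  1010
^ 1000
------
  0010

Answer: 0010 (2)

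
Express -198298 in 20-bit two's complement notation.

1. Binary of +198298:  00110000011010011010
2. Invert bits:     11001111100101100101
3. Add 1:           11001111100101100110

Answer: 11001111100101100110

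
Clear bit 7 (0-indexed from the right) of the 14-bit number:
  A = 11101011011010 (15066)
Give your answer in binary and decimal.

Mask = ~(1 << 7) = 11111101111111
Bit 7 of A is 1, so AND-ing with the mask clears it to 0.
  11101011011010
& 11111101111111
----------------
  11101001011010

Answer: 11101001011010 (14938)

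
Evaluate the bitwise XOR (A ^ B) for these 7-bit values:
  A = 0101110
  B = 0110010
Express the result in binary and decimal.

Apply ^ to each column (1 where bits differ):
  0101110
^ 0110010
---------
  0011100

Answer: 0011100 (28)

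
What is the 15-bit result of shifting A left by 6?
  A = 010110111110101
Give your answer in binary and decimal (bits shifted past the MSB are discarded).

Shift left by 6: drop the top 6 bit(s), append 6 zero(s) on the right.
  010110111110101  ->  discard [010110], keep [111110101], append 000000
= 111110101000000

Answer: 111110101000000 (32064)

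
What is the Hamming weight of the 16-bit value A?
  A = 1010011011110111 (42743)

1010011011110111
1-bits at positions (from bit 0 = LSB): 0, 1, 2, 4, 5, 6, 7, 9, 10, 13, 15
Count = 11

Answer: 11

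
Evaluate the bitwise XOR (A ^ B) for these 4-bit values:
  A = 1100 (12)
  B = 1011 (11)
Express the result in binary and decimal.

Apply ^ to each column (1 where bits differ):
  1100
^ 1011
------
  0111

Answer: 0111 (7)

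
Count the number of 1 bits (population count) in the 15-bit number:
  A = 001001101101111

001001101101111
1-bits at positions (from bit 0 = LSB): 0, 1, 2, 3, 5, 6, 8, 9, 12
Count = 9

Answer: 9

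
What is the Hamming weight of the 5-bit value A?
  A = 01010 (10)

01010
1-bits at positions (from bit 0 = LSB): 1, 3
Count = 2

Answer: 2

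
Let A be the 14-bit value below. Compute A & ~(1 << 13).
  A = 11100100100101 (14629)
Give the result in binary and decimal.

Mask = ~(1 << 13) = 01111111111111
Bit 13 of A is 1, so AND-ing with the mask clears it to 0.
  11100100100101
& 01111111111111
----------------
  01100100100101

Answer: 01100100100101 (6437)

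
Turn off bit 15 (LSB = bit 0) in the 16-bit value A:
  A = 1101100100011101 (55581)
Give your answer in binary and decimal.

Mask = ~(1 << 15) = 0111111111111111
Bit 15 of A is 1, so AND-ing with the mask clears it to 0.
  1101100100011101
& 0111111111111111
------------------
  0101100100011101

Answer: 0101100100011101 (22813)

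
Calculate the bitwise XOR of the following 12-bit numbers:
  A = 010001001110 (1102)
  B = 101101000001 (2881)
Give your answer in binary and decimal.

Apply ^ to each column (1 where bits differ):
  010001001110
^ 101101000001
--------------
  111100001111

Answer: 111100001111 (3855)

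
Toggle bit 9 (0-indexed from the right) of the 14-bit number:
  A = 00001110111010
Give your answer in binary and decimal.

Mask = 1 << 9 = 00001000000000
Bit 9 of A is 1; XOR with the mask flips it to 0.
  00001110111010
^ 00001000000000
----------------
  00000110111010

Answer: 00000110111010 (442)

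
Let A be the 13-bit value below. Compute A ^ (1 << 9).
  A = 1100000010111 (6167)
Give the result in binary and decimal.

Mask = 1 << 9 = 0001000000000
Bit 9 of A is 0; XOR with the mask flips it to 1.
  1100000010111
^ 0001000000000
---------------
  1101000010111

Answer: 1101000010111 (6679)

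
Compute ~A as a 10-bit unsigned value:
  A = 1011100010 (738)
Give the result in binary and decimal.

Flip each bit (0->1, 1->0):
  1011100010
  0100011101

Answer: 0100011101 (285)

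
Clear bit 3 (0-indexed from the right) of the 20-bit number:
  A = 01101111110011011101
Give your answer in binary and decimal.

Mask = ~(1 << 3) = 11111111111111110111
Bit 3 of A is 1, so AND-ing with the mask clears it to 0.
  01101111110011011101
& 11111111111111110111
----------------------
  01101111110011010101

Answer: 01101111110011010101 (457941)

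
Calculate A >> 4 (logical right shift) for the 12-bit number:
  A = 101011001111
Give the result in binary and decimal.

Logical shift right by 4: drop the bottom 4 bit(s), prepend 4 zero(s) on the left.
  101011001111  ->  keep [10101100], discard [1111], prepend 0000
= 000010101100

Answer: 000010101100 (172)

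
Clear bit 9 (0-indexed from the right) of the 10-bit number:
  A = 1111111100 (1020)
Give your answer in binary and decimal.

Mask = ~(1 << 9) = 0111111111
Bit 9 of A is 1, so AND-ing with the mask clears it to 0.
  1111111100
& 0111111111
------------
  0111111100

Answer: 0111111100 (508)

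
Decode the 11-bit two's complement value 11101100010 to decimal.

MSB is 1, so the value is negative. Find the magnitude:
1. Invert bits:  00010011101
2. Add 1:        00010011110  = 158
3. Apply sign:   -158

Answer: -158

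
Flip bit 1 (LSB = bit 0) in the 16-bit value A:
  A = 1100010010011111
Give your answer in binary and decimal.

Mask = 1 << 1 = 0000000000000010
Bit 1 of A is 1; XOR with the mask flips it to 0.
  1100010010011111
^ 0000000000000010
------------------
  1100010010011101

Answer: 1100010010011101 (50333)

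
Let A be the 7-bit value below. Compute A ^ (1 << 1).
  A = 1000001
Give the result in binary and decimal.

Mask = 1 << 1 = 0000010
Bit 1 of A is 0; XOR with the mask flips it to 1.
  1000001
^ 0000010
---------
  1000011

Answer: 1000011 (67)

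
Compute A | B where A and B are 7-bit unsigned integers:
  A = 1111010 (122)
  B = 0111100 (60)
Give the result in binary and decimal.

Apply | to each column (1 where either bit is 1):
  1111010
| 0111100
---------
  1111110

Answer: 1111110 (126)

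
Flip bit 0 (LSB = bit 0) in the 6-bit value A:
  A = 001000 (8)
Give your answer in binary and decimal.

Mask = 1 << 0 = 000001
Bit 0 of A is 0; XOR with the mask flips it to 1.
  001000
^ 000001
--------
  001001

Answer: 001001 (9)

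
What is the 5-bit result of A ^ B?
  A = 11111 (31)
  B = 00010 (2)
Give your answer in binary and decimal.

Apply ^ to each column (1 where bits differ):
  11111
^ 00010
-------
  11101

Answer: 11101 (29)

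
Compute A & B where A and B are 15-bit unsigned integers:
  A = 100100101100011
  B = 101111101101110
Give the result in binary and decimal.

Apply & to each column (1 only where both bits are 1):
  100100101100011
& 101111101101110
-----------------
  100100101100010

Answer: 100100101100010 (18786)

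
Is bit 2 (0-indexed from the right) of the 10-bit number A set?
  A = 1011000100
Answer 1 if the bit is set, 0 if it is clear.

Bit 2 is the 3rd from the right.
  1011000100
         ^
That bit is 1.

Answer: 1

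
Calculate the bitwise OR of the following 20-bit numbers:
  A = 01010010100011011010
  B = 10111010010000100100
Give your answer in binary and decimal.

Apply | to each column (1 where either bit is 1):
  01010010100011011010
| 10111010010000100100
----------------------
  11111010110011111110

Answer: 11111010110011111110 (1027326)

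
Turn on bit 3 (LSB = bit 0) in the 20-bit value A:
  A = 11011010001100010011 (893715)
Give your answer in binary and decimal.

Mask = 1 << 3 = 00000000000000001000
Bit 3 of A is 0, so OR-ing with the mask flips it to 1.
  11011010001100010011
| 00000000000000001000
----------------------
  11011010001100011011

Answer: 11011010001100011011 (893723)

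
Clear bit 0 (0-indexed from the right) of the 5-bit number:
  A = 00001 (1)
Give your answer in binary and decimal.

Mask = ~(1 << 0) = 11110
Bit 0 of A is 1, so AND-ing with the mask clears it to 0.
  00001
& 11110
-------
  00000

Answer: 00000 (0)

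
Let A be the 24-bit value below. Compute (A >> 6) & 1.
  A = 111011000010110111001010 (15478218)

Bit 6 is the 7th from the right.
  111011000010110111001010
                   ^
That bit is 1.

Answer: 1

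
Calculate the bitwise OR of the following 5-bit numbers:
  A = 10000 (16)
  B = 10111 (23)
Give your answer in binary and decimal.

Apply | to each column (1 where either bit is 1):
  10000
| 10111
-------
  10111

Answer: 10111 (23)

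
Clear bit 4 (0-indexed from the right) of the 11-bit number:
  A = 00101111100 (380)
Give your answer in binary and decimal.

Mask = ~(1 << 4) = 11111101111
Bit 4 of A is 1, so AND-ing with the mask clears it to 0.
  00101111100
& 11111101111
-------------
  00101101100

Answer: 00101101100 (364)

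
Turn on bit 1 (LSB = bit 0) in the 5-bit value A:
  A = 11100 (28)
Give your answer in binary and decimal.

Mask = 1 << 1 = 00010
Bit 1 of A is 0, so OR-ing with the mask flips it to 1.
  11100
| 00010
-------
  11110

Answer: 11110 (30)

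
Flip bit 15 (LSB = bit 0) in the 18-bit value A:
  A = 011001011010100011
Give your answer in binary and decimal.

Mask = 1 << 15 = 001000000000000000
Bit 15 of A is 1; XOR with the mask flips it to 0.
  011001011010100011
^ 001000000000000000
--------------------
  010001011010100011

Answer: 010001011010100011 (71331)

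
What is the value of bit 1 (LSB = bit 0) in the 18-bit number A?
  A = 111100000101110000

Bit 1 is the 2nd from the right.
  111100000101110000
                  ^
That bit is 0.

Answer: 0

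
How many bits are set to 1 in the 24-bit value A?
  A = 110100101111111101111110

110100101111111101111110
1-bits at positions (from bit 0 = LSB): 1, 2, 3, 4, 5, 6, 8, 9, 10, 11, 12, 13, 14, 15, 17, 20, 22, 23
Count = 18

Answer: 18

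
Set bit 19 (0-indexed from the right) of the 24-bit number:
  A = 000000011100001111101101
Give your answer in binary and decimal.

Mask = 1 << 19 = 000010000000000000000000
Bit 19 of A is 0, so OR-ing with the mask flips it to 1.
  000000011100001111101101
| 000010000000000000000000
--------------------------
  000010011100001111101101

Answer: 000010011100001111101101 (639981)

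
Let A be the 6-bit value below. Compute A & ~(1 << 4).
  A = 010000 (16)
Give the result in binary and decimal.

Mask = ~(1 << 4) = 101111
Bit 4 of A is 1, so AND-ing with the mask clears it to 0.
  010000
& 101111
--------
  000000

Answer: 000000 (0)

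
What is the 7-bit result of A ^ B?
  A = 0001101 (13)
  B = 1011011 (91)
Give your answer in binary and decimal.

Apply ^ to each column (1 where bits differ):
  0001101
^ 1011011
---------
  1010110

Answer: 1010110 (86)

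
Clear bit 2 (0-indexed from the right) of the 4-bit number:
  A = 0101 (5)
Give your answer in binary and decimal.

Mask = ~(1 << 2) = 1011
Bit 2 of A is 1, so AND-ing with the mask clears it to 0.
  0101
& 1011
------
  0001

Answer: 0001 (1)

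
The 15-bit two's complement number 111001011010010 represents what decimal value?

MSB is 1, so the value is negative. Find the magnitude:
1. Invert bits:  000110100101101
2. Add 1:        000110100101110  = 3374
3. Apply sign:   -3374

Answer: -3374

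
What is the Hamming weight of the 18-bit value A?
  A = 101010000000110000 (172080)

101010000000110000
1-bits at positions (from bit 0 = LSB): 4, 5, 13, 15, 17
Count = 5

Answer: 5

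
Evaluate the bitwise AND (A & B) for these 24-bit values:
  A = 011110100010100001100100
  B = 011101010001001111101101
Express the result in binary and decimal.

Apply & to each column (1 only where both bits are 1):
  011110100010100001100100
& 011101010001001111101101
--------------------------
  011100000000000001100100

Answer: 011100000000000001100100 (7340132)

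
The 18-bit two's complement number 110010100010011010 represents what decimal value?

MSB is 1, so the value is negative. Find the magnitude:
1. Invert bits:  001101011101100101
2. Add 1:        001101011101100110  = 55142
3. Apply sign:   -55142

Answer: -55142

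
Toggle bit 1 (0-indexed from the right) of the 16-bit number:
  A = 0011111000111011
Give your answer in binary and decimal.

Mask = 1 << 1 = 0000000000000010
Bit 1 of A is 1; XOR with the mask flips it to 0.
  0011111000111011
^ 0000000000000010
------------------
  0011111000111001

Answer: 0011111000111001 (15929)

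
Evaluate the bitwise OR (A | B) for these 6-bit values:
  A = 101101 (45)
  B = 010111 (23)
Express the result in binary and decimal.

Apply | to each column (1 where either bit is 1):
  101101
| 010111
--------
  111111

Answer: 111111 (63)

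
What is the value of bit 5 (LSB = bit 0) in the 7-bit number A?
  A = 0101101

Bit 5 is the 6th from the right.
  0101101
   ^
That bit is 1.

Answer: 1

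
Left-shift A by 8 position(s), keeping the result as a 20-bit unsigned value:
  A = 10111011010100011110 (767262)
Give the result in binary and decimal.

Shift left by 8: drop the top 8 bit(s), append 8 zero(s) on the right.
  10111011010100011110  ->  discard [10111011], keep [010100011110], append 00000000
= 01010001111000000000

Answer: 01010001111000000000 (335360)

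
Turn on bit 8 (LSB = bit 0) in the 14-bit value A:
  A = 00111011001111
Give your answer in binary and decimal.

Mask = 1 << 8 = 00000100000000
Bit 8 of A is 0, so OR-ing with the mask flips it to 1.
  00111011001111
| 00000100000000
----------------
  00111111001111

Answer: 00111111001111 (4047)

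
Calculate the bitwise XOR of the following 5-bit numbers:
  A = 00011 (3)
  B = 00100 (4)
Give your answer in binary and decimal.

Apply ^ to each column (1 where bits differ):
  00011
^ 00100
-------
  00111

Answer: 00111 (7)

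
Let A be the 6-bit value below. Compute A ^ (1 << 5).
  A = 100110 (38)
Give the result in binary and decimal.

Mask = 1 << 5 = 100000
Bit 5 of A is 1; XOR with the mask flips it to 0.
  100110
^ 100000
--------
  000110

Answer: 000110 (6)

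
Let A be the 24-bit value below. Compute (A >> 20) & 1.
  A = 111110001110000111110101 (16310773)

Bit 20 is the 21st from the right.
  111110001110000111110101
     ^
That bit is 1.

Answer: 1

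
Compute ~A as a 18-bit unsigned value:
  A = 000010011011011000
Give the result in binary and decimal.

Flip each bit (0->1, 1->0):
  000010011011011000
  111101100100100111

Answer: 111101100100100111 (252199)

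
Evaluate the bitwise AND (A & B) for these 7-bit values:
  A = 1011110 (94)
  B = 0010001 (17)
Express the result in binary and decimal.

Apply & to each column (1 only where both bits are 1):
  1011110
& 0010001
---------
  0010000

Answer: 0010000 (16)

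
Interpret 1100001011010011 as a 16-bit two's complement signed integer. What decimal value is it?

MSB is 1, so the value is negative. Find the magnitude:
1. Invert bits:  0011110100101100
2. Add 1:        0011110100101101  = 15661
3. Apply sign:   -15661

Answer: -15661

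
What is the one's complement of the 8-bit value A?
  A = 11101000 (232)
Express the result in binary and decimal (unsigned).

Flip each bit (0->1, 1->0):
  11101000
  00010111

Answer: 00010111 (23)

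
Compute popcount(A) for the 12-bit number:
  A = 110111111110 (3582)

110111111110
1-bits at positions (from bit 0 = LSB): 1, 2, 3, 4, 5, 6, 7, 8, 10, 11
Count = 10

Answer: 10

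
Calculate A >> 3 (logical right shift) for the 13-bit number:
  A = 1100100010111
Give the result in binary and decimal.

Logical shift right by 3: drop the bottom 3 bit(s), prepend 3 zero(s) on the left.
  1100100010111  ->  keep [1100100010], discard [111], prepend 000
= 0001100100010

Answer: 0001100100010 (802)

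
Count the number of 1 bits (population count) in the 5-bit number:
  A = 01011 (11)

01011
1-bits at positions (from bit 0 = LSB): 0, 1, 3
Count = 3

Answer: 3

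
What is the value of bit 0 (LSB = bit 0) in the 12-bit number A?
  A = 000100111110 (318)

Bit 0 is the 1st from the right.
  000100111110
             ^
That bit is 0.

Answer: 0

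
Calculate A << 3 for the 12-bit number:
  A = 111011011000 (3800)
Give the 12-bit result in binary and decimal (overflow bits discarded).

Shift left by 3: drop the top 3 bit(s), append 3 zero(s) on the right.
  111011011000  ->  discard [111], keep [011011000], append 000
= 011011000000

Answer: 011011000000 (1728)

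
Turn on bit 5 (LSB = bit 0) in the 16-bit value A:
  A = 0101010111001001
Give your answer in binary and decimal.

Mask = 1 << 5 = 0000000000100000
Bit 5 of A is 0, so OR-ing with the mask flips it to 1.
  0101010111001001
| 0000000000100000
------------------
  0101010111101001

Answer: 0101010111101001 (21993)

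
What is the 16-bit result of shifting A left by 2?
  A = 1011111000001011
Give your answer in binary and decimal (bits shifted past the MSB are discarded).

Shift left by 2: drop the top 2 bit(s), append 2 zero(s) on the right.
  1011111000001011  ->  discard [10], keep [11111000001011], append 00
= 1111100000101100

Answer: 1111100000101100 (63532)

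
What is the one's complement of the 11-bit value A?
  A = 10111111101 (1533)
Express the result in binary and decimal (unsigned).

Flip each bit (0->1, 1->0):
  10111111101
  01000000010

Answer: 01000000010 (514)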